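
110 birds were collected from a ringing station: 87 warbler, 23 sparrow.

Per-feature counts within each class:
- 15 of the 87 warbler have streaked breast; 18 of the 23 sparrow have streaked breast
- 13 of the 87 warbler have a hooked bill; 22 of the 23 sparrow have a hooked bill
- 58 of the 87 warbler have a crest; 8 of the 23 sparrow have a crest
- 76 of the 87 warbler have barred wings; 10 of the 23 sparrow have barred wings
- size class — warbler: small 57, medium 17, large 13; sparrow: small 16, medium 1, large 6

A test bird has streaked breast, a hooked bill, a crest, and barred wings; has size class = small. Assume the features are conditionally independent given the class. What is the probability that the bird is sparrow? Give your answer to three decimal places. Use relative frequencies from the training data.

warbler: (87/110) × (15/87) × (13/87) × (58/87) × (76/87) × (57/87) ≈ 0.00777466
sparrow: (23/110) × (18/23) × (22/23) × (8/23) × (10/23) × (16/23) ≈ 0.0164665
P(sparrow | x) = 0.0164665 / 0.02424116 ≈ 0.679

0.679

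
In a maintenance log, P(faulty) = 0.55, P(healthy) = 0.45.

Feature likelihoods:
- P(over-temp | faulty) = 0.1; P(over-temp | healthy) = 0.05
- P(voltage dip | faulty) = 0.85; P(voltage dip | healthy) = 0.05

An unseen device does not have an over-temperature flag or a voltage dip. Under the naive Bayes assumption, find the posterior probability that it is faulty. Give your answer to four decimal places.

0.1546

faulty: 0.55 × (1−0.1) × (1−0.85) = 0.07425
healthy: 0.45 × (1−0.05) × (1−0.05) = 0.406125
P(faulty | x) = 0.07425 / 0.480375 ≈ 0.1546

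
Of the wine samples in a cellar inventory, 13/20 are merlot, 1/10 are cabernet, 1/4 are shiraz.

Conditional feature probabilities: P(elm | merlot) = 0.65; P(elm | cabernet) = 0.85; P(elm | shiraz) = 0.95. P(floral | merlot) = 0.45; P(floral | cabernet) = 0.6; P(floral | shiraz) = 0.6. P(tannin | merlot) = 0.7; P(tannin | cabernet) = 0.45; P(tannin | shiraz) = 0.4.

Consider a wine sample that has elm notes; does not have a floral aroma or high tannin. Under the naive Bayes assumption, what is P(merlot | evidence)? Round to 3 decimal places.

0.479

merlot: 0.65 × 0.65 × (1−0.45) × (1−0.7) = 0.0697125
cabernet: 0.1 × 0.85 × (1−0.6) × (1−0.45) = 0.0187
shiraz: 0.25 × 0.95 × (1−0.6) × (1−0.4) = 0.057
P(merlot | x) = 0.0697125 / 0.1454125 ≈ 0.479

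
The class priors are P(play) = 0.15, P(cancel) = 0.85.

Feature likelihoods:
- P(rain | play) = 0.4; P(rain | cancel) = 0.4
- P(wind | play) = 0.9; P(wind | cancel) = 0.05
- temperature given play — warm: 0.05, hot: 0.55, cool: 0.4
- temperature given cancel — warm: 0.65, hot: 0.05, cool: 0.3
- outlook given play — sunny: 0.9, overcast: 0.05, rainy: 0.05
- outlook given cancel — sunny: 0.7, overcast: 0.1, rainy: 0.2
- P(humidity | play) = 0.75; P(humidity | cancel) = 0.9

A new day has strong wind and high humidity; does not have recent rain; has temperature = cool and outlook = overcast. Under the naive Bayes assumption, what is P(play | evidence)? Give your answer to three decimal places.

play: 0.15 × (1−0.4) × 0.9 × 0.4 × 0.05 × 0.75 = 0.001215
cancel: 0.85 × (1−0.4) × 0.05 × 0.3 × 0.1 × 0.9 = 0.0006885
P(play | x) = 0.001215 / 0.0019035 ≈ 0.638

0.638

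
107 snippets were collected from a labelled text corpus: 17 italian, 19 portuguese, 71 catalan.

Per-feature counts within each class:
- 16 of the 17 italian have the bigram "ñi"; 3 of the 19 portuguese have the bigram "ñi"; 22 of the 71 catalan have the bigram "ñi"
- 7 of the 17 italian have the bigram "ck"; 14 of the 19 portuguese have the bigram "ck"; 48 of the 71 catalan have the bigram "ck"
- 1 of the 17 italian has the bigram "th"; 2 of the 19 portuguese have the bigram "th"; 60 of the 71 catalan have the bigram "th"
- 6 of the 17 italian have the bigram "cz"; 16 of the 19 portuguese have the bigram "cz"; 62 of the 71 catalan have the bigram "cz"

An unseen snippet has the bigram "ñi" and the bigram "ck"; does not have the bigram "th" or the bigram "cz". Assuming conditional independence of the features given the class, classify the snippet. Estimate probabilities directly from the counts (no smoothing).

italian: (17/107) × (16/17) × (7/17) × (16/17) × (11/17) ≈ 0.0374973
portuguese: (19/107) × (3/19) × (14/19) × (17/19) × (3/19) ≈ 0.0029186
catalan: (71/107) × (22/71) × (48/71) × (11/71) × (9/71) ≈ 0.00272986
Highest score → italian.

italian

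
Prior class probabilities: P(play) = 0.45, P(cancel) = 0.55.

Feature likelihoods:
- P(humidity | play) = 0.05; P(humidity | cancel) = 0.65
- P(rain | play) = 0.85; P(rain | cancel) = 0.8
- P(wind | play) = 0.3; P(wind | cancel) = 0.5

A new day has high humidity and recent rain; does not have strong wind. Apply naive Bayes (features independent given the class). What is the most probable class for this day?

cancel

play: 0.45 × 0.05 × 0.85 × (1−0.3) = 0.0133875
cancel: 0.55 × 0.65 × 0.8 × (1−0.5) = 0.143
Highest score → cancel.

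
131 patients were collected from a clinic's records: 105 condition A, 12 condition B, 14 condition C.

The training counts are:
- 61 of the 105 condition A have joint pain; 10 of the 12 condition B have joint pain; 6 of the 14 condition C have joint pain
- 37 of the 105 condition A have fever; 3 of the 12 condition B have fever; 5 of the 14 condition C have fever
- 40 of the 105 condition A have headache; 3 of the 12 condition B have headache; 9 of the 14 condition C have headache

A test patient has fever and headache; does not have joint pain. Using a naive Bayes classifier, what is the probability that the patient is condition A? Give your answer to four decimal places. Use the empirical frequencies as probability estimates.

0.7507

condition A: (105/131) × (44/105) × (37/105) × (40/105) ≈ 0.0450884
condition B: (12/131) × (2/12) × (3/12) × (3/12) ≈ 0.000954198
condition C: (14/131) × (8/14) × (5/14) × (9/14) ≈ 0.0140209
P(condition A | x) = 0.0450884 / 0.060063498 ≈ 0.7507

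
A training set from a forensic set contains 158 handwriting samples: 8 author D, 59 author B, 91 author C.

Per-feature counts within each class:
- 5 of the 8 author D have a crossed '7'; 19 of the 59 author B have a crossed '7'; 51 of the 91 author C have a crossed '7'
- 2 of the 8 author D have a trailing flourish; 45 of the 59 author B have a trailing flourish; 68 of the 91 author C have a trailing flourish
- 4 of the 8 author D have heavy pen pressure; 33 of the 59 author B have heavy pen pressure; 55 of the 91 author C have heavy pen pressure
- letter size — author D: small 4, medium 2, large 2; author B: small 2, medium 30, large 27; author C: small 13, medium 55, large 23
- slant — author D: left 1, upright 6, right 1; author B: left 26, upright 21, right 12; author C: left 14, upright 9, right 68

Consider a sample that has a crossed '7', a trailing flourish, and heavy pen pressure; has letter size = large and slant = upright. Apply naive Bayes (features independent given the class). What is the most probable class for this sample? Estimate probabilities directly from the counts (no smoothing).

author D: (8/158) × (5/8) × (2/8) × (4/8) × (2/8) × (6/8) ≈ 0.000741693
author B: (59/158) × (19/59) × (45/59) × (33/59) × (27/59) × (21/59) ≈ 0.00835599
author C: (91/158) × (51/91) × (68/91) × (55/91) × (23/91) × (9/91) ≈ 0.00364409
Highest score → author B.

author B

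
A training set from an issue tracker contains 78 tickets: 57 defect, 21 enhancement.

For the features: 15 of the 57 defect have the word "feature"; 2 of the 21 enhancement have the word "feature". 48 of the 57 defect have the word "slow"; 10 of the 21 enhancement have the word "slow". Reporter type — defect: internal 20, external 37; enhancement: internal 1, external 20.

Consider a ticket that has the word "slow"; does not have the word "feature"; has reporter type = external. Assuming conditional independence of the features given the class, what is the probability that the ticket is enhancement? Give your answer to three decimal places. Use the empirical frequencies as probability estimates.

0.273

defect: (57/78) × (42/57) × (48/57) × (37/57) ≈ 0.294339
enhancement: (21/78) × (19/21) × (10/21) × (20/21) ≈ 0.110472
P(enhancement | x) = 0.110472 / 0.404811 ≈ 0.273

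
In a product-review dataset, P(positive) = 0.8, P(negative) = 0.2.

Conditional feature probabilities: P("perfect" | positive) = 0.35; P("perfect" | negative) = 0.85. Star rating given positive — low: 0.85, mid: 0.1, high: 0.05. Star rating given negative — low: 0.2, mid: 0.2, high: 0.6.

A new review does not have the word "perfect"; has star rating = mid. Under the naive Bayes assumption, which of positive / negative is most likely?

positive

positive: 0.8 × (1−0.35) × 0.1 = 0.052
negative: 0.2 × (1−0.85) × 0.2 = 0.006
Highest score → positive.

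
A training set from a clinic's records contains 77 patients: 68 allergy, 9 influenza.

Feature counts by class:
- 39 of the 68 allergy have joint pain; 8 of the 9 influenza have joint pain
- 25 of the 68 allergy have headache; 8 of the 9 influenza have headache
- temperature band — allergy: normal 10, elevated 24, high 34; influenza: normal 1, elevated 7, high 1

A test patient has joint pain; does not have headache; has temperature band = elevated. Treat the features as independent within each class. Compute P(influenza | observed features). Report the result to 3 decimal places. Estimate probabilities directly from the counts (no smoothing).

allergy: (68/77) × (39/68) × (43/68) × (24/68) ≈ 0.113041
influenza: (9/77) × (8/9) × (1/9) × (7/9) ≈ 0.00897868
P(influenza | x) = 0.00897868 / 0.12201968 ≈ 0.074

0.074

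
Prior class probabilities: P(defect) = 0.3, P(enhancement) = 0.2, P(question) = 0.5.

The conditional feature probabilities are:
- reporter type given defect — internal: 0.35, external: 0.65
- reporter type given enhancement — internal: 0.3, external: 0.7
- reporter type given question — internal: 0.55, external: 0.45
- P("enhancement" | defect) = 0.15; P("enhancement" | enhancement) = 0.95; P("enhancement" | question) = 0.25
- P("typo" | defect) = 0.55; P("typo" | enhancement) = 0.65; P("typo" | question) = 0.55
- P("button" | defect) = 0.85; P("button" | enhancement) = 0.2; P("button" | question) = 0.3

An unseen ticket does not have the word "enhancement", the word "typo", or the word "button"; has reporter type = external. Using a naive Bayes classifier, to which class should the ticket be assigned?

defect: 0.3 × 0.65 × (1−0.15) × (1−0.55) × (1−0.85) = 0.011188125
enhancement: 0.2 × 0.7 × (1−0.95) × (1−0.65) × (1−0.2) = 0.00196
question: 0.5 × 0.45 × (1−0.25) × (1−0.55) × (1−0.3) = 0.05315625
Highest score → question.

question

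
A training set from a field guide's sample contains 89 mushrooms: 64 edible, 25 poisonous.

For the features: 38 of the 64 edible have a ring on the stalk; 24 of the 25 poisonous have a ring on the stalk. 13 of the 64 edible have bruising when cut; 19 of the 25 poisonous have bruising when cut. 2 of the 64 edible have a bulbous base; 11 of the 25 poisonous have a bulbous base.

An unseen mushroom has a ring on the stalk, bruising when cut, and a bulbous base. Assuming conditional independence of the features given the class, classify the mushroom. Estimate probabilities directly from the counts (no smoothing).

edible: (64/89) × (38/64) × (13/64) × (2/64) ≈ 0.00271024
poisonous: (25/89) × (24/25) × (19/25) × (11/25) ≈ 0.0901753
Highest score → poisonous.

poisonous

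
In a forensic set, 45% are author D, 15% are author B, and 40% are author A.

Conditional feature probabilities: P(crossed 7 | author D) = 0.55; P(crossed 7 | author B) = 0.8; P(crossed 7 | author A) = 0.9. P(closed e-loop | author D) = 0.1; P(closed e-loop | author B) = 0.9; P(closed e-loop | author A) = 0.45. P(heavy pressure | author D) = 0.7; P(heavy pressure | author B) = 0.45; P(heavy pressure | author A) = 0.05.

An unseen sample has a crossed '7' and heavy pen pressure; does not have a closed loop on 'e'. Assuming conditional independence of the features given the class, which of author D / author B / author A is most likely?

author D: 0.45 × 0.55 × (1−0.1) × 0.7 = 0.155925
author B: 0.15 × 0.8 × (1−0.9) × 0.45 = 0.0054
author A: 0.4 × 0.9 × (1−0.45) × 0.05 = 0.0099
Highest score → author D.

author D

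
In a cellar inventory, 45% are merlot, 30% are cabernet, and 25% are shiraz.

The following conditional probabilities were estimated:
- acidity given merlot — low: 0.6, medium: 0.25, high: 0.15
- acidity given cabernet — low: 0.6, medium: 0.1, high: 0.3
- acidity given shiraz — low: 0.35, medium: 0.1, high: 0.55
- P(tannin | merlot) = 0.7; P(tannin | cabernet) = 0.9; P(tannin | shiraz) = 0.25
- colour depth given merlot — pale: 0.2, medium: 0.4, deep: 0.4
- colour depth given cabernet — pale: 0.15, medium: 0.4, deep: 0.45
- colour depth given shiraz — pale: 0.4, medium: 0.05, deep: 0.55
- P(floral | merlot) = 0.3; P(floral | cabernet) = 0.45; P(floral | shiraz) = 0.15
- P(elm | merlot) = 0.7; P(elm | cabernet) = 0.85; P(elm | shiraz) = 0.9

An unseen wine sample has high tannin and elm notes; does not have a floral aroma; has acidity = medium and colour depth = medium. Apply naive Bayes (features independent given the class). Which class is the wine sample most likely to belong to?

merlot: 0.45 × 0.25 × 0.7 × 0.4 × (1−0.3) × 0.7 = 0.015435
cabernet: 0.3 × 0.1 × 0.9 × 0.4 × (1−0.45) × 0.85 = 0.005049
shiraz: 0.25 × 0.1 × 0.25 × 0.05 × (1−0.15) × 0.9 = 0.0002390625
Highest score → merlot.

merlot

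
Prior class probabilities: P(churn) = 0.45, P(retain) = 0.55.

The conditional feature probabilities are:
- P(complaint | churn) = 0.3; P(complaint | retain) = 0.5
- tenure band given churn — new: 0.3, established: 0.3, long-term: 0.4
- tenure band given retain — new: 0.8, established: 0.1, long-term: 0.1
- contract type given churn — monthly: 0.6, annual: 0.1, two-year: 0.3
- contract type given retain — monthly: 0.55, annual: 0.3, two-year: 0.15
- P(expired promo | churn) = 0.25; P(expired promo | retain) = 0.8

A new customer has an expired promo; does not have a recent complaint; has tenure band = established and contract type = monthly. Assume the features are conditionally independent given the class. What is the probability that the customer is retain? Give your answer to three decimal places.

churn: 0.45 × (1−0.3) × 0.3 × 0.6 × 0.25 = 0.014175
retain: 0.55 × (1−0.5) × 0.1 × 0.55 × 0.8 = 0.0121
P(retain | x) = 0.0121 / 0.026275 ≈ 0.461

0.461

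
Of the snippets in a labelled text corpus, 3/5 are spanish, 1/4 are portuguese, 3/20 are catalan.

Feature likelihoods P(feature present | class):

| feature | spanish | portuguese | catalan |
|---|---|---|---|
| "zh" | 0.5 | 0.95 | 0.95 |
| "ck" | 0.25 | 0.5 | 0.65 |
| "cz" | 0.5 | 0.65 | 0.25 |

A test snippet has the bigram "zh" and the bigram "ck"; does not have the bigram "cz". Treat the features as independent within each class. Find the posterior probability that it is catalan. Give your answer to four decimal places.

0.4677

spanish: 0.6 × 0.5 × 0.25 × (1−0.5) = 0.0375
portuguese: 0.25 × 0.95 × 0.5 × (1−0.65) = 0.0415625
catalan: 0.15 × 0.95 × 0.65 × (1−0.25) = 0.06946875
P(catalan | x) = 0.06946875 / 0.14853125 ≈ 0.4677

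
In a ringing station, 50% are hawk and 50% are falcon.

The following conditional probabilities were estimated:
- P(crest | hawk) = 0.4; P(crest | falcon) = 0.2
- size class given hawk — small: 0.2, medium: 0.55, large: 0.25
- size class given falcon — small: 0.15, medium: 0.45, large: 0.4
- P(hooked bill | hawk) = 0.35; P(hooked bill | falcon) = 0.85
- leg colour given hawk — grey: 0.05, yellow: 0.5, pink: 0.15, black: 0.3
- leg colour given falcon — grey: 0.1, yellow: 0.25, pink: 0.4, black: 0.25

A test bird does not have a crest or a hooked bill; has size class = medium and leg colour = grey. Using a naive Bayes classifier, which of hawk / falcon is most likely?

hawk

hawk: 0.5 × (1−0.4) × 0.55 × (1−0.35) × 0.05 = 0.0053625
falcon: 0.5 × (1−0.2) × 0.45 × (1−0.85) × 0.1 = 0.0027
Highest score → hawk.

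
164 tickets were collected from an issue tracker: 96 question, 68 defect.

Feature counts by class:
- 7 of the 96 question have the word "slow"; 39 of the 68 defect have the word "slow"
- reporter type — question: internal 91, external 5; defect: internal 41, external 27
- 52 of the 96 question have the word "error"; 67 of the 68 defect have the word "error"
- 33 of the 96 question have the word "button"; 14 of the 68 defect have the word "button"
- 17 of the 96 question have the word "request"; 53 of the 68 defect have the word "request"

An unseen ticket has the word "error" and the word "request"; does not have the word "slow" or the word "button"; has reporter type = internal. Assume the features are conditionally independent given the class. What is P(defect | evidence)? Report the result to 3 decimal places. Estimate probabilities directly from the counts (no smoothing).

question: (96/164) × (89/96) × (91/96) × (52/96) × (63/96) × (17/96) ≈ 0.0323814
defect: (68/164) × (29/68) × (41/68) × (67/68) × (54/68) × (53/68) ≈ 0.06502
P(defect | x) = 0.06502 / 0.0974014 ≈ 0.668

0.668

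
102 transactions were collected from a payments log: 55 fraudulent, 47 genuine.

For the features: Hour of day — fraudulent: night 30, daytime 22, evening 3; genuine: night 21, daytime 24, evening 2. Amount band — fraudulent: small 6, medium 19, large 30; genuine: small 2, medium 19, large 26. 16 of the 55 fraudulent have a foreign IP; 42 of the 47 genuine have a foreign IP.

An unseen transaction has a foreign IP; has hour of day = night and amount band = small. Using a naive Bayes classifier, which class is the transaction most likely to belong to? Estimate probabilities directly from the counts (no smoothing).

fraudulent

fraudulent: (55/102) × (30/55) × (6/55) × (16/55) ≈ 0.00933398
genuine: (47/102) × (21/47) × (2/47) × (42/47) ≈ 0.00782894
Highest score → fraudulent.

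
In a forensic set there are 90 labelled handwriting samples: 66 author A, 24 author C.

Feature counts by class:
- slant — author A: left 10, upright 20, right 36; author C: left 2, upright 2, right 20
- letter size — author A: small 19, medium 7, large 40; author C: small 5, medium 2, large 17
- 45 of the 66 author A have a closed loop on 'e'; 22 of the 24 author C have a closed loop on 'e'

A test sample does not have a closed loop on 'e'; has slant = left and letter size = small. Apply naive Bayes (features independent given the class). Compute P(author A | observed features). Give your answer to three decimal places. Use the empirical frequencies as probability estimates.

author A: (66/90) × (10/66) × (19/66) × (21/66) ≈ 0.0101775
author C: (24/90) × (2/24) × (5/24) × (2/24) ≈ 0.000385802
P(author A | x) = 0.0101775 / 0.010563302 ≈ 0.963

0.963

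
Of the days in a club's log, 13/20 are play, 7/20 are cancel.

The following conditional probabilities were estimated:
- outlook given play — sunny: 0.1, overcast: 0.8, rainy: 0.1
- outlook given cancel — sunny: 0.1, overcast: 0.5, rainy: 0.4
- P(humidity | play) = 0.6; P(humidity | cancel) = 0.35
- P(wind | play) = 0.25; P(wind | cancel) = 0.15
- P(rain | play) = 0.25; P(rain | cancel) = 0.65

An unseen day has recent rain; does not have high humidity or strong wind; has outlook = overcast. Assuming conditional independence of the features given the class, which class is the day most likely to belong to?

play: 0.65 × 0.8 × (1−0.6) × (1−0.25) × 0.25 = 0.039
cancel: 0.35 × 0.5 × (1−0.35) × (1−0.15) × 0.65 = 0.062846875
Highest score → cancel.

cancel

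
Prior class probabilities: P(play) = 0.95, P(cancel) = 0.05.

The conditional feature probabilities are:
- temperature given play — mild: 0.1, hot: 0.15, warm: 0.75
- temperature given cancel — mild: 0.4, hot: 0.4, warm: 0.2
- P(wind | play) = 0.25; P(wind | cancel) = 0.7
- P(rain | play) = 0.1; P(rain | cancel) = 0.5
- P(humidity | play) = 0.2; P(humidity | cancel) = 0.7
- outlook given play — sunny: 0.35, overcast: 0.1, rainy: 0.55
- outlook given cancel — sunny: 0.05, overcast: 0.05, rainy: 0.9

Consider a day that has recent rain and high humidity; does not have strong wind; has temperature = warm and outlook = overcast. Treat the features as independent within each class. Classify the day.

play

play: 0.95 × 0.75 × (1−0.25) × 0.1 × 0.2 × 0.1 = 0.00106875
cancel: 0.05 × 0.2 × (1−0.7) × 0.5 × 0.7 × 0.05 = 0.0000525
Highest score → play.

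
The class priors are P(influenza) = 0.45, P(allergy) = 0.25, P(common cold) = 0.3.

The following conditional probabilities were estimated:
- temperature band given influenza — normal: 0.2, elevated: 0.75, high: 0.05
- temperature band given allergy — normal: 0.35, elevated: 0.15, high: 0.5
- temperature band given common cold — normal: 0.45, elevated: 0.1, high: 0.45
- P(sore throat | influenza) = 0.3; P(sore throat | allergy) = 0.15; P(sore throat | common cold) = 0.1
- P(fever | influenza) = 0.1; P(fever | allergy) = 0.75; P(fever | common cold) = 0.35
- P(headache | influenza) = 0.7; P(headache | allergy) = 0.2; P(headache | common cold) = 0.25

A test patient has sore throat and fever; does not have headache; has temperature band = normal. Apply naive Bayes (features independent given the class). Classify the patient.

allergy

influenza: 0.45 × 0.2 × 0.3 × 0.1 × (1−0.7) = 0.00081
allergy: 0.25 × 0.35 × 0.15 × 0.75 × (1−0.2) = 0.007875
common cold: 0.3 × 0.45 × 0.1 × 0.35 × (1−0.25) = 0.00354375
Highest score → allergy.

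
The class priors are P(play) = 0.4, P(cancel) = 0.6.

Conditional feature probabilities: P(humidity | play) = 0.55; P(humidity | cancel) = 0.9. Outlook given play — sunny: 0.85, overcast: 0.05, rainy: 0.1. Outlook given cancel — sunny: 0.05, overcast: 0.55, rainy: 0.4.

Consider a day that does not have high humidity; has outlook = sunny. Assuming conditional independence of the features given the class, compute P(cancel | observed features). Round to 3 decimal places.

0.019

play: 0.4 × (1−0.55) × 0.85 = 0.153
cancel: 0.6 × (1−0.9) × 0.05 = 0.003
P(cancel | x) = 0.003 / 0.156 ≈ 0.019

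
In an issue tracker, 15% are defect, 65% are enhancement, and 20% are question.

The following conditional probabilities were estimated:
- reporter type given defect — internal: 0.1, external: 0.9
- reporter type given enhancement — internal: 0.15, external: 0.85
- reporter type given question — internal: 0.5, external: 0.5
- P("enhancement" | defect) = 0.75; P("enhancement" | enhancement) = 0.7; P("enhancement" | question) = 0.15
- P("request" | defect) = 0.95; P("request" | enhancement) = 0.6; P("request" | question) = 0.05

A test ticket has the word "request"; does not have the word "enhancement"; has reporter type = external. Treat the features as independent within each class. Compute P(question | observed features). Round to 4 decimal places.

defect: 0.15 × 0.9 × (1−0.75) × 0.95 = 0.0320625
enhancement: 0.65 × 0.85 × (1−0.7) × 0.6 = 0.09945
question: 0.2 × 0.5 × (1−0.15) × 0.05 = 0.00425
P(question | x) = 0.00425 / 0.1357625 ≈ 0.0313

0.0313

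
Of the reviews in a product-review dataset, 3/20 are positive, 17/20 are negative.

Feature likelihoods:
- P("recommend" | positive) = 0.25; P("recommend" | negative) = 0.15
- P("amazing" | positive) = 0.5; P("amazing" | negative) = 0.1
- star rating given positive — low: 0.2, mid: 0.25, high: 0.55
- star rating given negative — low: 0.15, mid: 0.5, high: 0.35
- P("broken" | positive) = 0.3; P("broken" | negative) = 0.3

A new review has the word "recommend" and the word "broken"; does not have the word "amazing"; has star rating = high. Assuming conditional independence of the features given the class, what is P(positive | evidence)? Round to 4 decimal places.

positive: 0.15 × 0.25 × (1−0.5) × 0.55 × 0.3 = 0.00309375
negative: 0.85 × 0.15 × (1−0.1) × 0.35 × 0.3 = 0.01204875
P(positive | x) = 0.00309375 / 0.0151425 ≈ 0.2043

0.2043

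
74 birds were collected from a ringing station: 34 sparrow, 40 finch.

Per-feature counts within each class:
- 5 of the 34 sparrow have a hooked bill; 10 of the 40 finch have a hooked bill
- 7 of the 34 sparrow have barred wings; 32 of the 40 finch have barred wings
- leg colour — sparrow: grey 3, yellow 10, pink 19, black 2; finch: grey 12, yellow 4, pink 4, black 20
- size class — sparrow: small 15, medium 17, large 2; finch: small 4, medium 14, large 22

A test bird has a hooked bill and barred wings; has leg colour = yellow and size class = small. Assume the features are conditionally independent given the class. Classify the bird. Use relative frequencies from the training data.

sparrow: (34/74) × (5/34) × (7/34) × (10/34) × (15/34) ≈ 0.00180506
finch: (40/74) × (10/40) × (32/40) × (4/40) × (4/40) ≈ 0.00108108
Highest score → sparrow.

sparrow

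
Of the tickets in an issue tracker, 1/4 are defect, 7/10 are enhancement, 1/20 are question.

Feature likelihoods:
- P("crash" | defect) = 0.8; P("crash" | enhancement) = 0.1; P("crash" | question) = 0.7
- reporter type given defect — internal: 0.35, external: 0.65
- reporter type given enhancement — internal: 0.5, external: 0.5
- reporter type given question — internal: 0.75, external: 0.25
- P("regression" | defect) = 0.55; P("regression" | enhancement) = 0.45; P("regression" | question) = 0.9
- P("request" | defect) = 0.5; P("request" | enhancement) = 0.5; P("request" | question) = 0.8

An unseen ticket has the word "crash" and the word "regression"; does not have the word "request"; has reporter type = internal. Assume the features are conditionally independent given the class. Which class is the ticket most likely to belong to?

defect

defect: 0.25 × 0.8 × 0.35 × 0.55 × (1−0.5) = 0.01925
enhancement: 0.7 × 0.1 × 0.5 × 0.45 × (1−0.5) = 0.007875
question: 0.05 × 0.7 × 0.75 × 0.9 × (1−0.8) = 0.004725
Highest score → defect.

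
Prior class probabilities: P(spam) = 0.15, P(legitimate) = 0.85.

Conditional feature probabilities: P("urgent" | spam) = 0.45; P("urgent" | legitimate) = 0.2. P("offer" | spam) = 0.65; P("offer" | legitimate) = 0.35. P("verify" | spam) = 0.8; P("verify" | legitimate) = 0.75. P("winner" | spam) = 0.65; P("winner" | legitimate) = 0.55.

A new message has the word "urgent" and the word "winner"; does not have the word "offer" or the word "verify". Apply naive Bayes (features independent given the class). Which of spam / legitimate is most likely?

spam: 0.15 × 0.45 × (1−0.65) × (1−0.8) × 0.65 = 0.00307125
legitimate: 0.85 × 0.2 × (1−0.35) × (1−0.75) × 0.55 = 0.01519375
Highest score → legitimate.

legitimate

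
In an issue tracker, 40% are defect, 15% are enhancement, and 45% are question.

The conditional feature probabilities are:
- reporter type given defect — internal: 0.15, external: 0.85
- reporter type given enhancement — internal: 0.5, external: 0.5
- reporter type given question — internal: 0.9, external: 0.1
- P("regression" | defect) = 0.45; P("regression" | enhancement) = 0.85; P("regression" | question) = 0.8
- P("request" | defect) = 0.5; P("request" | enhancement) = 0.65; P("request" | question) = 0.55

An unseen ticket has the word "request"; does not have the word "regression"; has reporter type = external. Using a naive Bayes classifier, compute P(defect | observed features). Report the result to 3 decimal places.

0.884

defect: 0.4 × 0.85 × (1−0.45) × 0.5 = 0.0935
enhancement: 0.15 × 0.5 × (1−0.85) × 0.65 = 0.0073125
question: 0.45 × 0.1 × (1−0.8) × 0.55 = 0.00495
P(defect | x) = 0.0935 / 0.1057625 ≈ 0.884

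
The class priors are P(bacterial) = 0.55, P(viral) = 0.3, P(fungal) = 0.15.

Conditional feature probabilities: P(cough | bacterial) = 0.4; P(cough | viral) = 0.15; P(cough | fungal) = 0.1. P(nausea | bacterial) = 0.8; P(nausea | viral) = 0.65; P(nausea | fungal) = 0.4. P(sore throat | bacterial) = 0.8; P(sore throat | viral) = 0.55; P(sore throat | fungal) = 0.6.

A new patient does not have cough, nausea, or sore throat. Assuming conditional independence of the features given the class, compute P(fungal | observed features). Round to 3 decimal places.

bacterial: 0.55 × (1−0.4) × (1−0.8) × (1−0.8) = 0.0132
viral: 0.3 × (1−0.15) × (1−0.65) × (1−0.55) = 0.0401625
fungal: 0.15 × (1−0.1) × (1−0.4) × (1−0.6) = 0.0324
P(fungal | x) = 0.0324 / 0.0857625 ≈ 0.378

0.378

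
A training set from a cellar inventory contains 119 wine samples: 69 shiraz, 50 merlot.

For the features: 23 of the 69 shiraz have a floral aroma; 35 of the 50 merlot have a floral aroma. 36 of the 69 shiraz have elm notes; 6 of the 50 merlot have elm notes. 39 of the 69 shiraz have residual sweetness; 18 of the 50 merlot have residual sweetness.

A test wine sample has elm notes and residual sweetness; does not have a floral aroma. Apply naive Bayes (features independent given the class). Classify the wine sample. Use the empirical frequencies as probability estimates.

shiraz: (69/119) × (46/69) × (36/69) × (39/69) ≈ 0.113993
merlot: (50/119) × (15/50) × (6/50) × (18/50) ≈ 0.00544538
Highest score → shiraz.

shiraz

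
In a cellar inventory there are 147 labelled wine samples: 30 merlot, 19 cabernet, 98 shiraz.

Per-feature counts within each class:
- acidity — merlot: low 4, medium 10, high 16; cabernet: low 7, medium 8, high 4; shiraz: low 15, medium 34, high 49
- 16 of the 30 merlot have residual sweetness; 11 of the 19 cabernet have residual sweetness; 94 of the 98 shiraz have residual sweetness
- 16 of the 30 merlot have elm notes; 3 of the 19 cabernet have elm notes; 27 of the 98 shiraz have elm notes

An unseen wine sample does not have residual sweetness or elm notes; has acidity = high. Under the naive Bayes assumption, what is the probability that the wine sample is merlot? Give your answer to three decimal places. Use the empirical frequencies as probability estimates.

0.549

merlot: (30/147) × (16/30) × (14/30) × (14/30) ≈ 0.0237037
cabernet: (19/147) × (4/19) × (8/19) × (16/19) ≈ 0.00964818
shiraz: (98/147) × (49/98) × (4/98) × (71/98) ≈ 0.009857
P(merlot | x) = 0.0237037 / 0.04320888 ≈ 0.549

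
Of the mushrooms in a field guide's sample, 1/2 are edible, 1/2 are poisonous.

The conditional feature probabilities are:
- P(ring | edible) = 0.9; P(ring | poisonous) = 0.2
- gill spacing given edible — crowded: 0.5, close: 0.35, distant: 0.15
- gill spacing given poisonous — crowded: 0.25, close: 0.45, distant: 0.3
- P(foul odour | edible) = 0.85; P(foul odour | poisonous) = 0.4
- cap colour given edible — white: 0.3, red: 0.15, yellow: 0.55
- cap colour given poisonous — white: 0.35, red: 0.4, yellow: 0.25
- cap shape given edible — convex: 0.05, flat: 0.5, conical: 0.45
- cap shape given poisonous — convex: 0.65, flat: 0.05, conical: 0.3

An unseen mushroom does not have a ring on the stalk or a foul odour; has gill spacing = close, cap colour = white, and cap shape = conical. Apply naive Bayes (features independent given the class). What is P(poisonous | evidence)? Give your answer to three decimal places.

0.970

edible: 0.5 × (1−0.9) × 0.35 × (1−0.85) × 0.3 × 0.45 = 0.000354375
poisonous: 0.5 × (1−0.2) × 0.45 × (1−0.4) × 0.35 × 0.3 = 0.01134
P(poisonous | x) = 0.01134 / 0.011694375 ≈ 0.970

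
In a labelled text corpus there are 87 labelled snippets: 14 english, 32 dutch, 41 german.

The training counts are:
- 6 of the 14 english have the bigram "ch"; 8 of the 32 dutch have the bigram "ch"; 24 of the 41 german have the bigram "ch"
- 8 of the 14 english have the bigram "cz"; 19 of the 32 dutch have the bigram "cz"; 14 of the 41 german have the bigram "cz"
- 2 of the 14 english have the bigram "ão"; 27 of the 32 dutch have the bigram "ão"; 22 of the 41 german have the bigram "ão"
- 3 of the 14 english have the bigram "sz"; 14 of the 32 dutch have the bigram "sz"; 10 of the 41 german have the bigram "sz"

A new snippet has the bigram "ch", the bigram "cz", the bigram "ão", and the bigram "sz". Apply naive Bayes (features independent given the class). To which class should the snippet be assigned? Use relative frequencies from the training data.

english: (14/87) × (6/14) × (8/14) × (2/14) × (3/14) ≈ 0.00120639
dutch: (32/87) × (8/32) × (19/32) × (27/32) × (14/32) ≈ 0.0201542
german: (41/87) × (24/41) × (14/41) × (22/41) × (10/41) ≈ 0.012328
Highest score → dutch.

dutch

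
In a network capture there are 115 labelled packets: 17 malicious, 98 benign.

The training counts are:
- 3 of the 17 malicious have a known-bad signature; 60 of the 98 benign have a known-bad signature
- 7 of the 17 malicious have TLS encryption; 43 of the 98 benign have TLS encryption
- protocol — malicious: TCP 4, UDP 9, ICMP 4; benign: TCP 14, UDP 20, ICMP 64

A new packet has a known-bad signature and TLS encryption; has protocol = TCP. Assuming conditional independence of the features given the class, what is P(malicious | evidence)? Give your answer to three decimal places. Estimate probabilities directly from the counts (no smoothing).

malicious: (17/115) × (3/17) × (7/17) × (4/17) ≈ 0.00252746
benign: (98/115) × (60/98) × (43/98) × (14/98) ≈ 0.0327038
P(malicious | x) = 0.00252746 / 0.03523126 ≈ 0.072

0.072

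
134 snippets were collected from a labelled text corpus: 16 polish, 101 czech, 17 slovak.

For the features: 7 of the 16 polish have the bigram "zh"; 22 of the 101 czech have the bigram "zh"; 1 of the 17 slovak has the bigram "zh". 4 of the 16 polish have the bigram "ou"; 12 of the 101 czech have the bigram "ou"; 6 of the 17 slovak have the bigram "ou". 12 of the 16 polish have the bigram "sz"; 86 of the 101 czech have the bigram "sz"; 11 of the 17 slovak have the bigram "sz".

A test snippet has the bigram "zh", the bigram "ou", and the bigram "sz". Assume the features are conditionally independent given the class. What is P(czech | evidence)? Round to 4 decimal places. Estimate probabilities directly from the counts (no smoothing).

polish: (16/134) × (7/16) × (4/16) × (12/16) ≈ 0.00979478
czech: (101/134) × (22/101) × (12/101) × (86/101) ≈ 0.0166094
slovak: (17/134) × (1/17) × (6/17) × (11/17) ≈ 0.00170428
P(czech | x) = 0.0166094 / 0.02810846 ≈ 0.5909

0.5909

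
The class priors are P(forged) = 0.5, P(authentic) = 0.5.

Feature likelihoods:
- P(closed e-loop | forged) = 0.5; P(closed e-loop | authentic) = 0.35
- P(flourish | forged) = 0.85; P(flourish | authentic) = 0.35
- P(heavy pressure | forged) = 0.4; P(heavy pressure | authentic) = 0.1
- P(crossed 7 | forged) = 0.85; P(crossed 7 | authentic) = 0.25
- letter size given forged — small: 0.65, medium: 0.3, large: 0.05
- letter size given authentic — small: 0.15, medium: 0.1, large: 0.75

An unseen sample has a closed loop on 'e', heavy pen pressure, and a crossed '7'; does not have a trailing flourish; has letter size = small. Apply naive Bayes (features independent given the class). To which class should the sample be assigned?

forged

forged: 0.5 × 0.5 × (1−0.85) × 0.4 × 0.85 × 0.65 = 0.0082875
authentic: 0.5 × 0.35 × (1−0.35) × 0.1 × 0.25 × 0.15 = 0.0004265625
Highest score → forged.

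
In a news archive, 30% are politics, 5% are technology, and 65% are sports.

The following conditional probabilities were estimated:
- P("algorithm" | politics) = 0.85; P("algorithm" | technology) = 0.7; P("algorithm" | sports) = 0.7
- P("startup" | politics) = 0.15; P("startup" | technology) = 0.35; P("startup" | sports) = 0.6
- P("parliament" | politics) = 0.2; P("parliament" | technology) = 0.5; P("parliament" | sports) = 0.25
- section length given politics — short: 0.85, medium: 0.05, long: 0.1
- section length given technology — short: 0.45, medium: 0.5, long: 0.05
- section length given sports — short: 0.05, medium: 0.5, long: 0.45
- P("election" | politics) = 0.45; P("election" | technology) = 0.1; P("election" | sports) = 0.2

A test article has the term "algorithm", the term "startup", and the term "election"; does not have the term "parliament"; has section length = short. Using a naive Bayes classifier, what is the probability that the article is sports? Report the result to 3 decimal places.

politics: 0.3 × 0.85 × 0.15 × (1−0.2) × 0.85 × 0.45 = 0.0117045
technology: 0.05 × 0.7 × 0.35 × (1−0.5) × 0.45 × 0.1 = 0.000275625
sports: 0.65 × 0.7 × 0.6 × (1−0.25) × 0.05 × 0.2 = 0.0020475
P(sports | x) = 0.0020475 / 0.014027625 ≈ 0.146

0.146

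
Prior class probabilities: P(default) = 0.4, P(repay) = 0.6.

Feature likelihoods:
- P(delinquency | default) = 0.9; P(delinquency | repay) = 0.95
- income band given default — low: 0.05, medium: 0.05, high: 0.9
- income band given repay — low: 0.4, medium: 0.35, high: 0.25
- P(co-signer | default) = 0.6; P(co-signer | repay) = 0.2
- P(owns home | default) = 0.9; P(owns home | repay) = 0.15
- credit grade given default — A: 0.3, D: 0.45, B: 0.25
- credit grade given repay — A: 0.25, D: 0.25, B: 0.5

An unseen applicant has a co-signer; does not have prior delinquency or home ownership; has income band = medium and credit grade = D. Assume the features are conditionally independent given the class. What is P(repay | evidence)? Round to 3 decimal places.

default: 0.4 × (1−0.9) × 0.05 × 0.6 × (1−0.9) × 0.45 = 0.000054
repay: 0.6 × (1−0.95) × 0.35 × 0.2 × (1−0.15) × 0.25 = 0.00044625
P(repay | x) = 0.00044625 / 0.00050025 ≈ 0.892

0.892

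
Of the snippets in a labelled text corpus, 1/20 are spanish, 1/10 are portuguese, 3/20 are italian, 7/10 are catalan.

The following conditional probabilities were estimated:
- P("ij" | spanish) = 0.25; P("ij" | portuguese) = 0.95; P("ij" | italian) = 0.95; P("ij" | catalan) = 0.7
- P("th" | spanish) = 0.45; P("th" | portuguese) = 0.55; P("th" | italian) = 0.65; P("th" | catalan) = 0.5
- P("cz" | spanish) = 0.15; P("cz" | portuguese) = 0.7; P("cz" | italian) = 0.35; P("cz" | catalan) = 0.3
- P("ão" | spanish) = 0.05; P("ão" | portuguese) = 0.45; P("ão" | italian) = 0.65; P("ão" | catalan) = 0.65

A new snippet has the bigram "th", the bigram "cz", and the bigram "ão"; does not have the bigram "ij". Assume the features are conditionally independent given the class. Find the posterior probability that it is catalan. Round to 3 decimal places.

spanish: 0.05 × (1−0.25) × 0.45 × 0.15 × 0.05 = 0.0001265625
portuguese: 0.1 × (1−0.95) × 0.55 × 0.7 × 0.45 = 0.00086625
italian: 0.15 × (1−0.95) × 0.65 × 0.35 × 0.65 = 0.0011090625
catalan: 0.7 × (1−0.7) × 0.5 × 0.3 × 0.65 = 0.020475
P(catalan | x) = 0.020475 / 0.022576875 ≈ 0.907

0.907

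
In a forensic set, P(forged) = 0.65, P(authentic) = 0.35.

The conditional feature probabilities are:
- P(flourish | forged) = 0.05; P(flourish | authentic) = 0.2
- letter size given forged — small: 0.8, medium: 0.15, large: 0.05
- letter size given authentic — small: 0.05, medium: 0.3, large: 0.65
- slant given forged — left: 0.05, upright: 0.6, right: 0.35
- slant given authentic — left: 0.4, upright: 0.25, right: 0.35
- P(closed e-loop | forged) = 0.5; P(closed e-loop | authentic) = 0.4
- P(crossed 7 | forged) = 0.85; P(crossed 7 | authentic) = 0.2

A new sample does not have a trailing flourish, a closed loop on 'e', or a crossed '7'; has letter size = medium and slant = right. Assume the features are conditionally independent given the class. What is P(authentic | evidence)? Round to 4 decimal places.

forged: 0.65 × (1−0.05) × 0.15 × 0.35 × (1−0.5) × (1−0.85) = 0.00243140625
authentic: 0.35 × (1−0.2) × 0.3 × 0.35 × (1−0.4) × (1−0.2) = 0.014112
P(authentic | x) = 0.014112 / 0.01654340625 ≈ 0.8530

0.8530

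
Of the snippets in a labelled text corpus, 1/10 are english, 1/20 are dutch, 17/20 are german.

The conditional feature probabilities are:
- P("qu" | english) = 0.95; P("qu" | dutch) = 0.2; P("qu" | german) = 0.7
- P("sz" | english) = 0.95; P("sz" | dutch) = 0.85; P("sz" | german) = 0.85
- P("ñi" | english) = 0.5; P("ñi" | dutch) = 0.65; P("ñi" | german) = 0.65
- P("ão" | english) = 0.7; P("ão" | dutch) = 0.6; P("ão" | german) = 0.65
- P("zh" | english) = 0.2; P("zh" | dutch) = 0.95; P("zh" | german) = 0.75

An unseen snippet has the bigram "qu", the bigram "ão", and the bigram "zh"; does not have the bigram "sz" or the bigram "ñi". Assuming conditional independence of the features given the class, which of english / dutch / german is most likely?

german

english: 0.1 × 0.95 × (1−0.95) × (1−0.5) × 0.7 × 0.2 = 0.0003325
dutch: 0.05 × 0.2 × (1−0.85) × (1−0.65) × 0.6 × 0.95 = 0.00029925
german: 0.85 × 0.7 × (1−0.85) × (1−0.65) × 0.65 × 0.75 = 0.01522828125
Highest score → german.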